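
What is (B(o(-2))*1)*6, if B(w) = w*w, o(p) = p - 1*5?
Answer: 294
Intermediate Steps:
o(p) = -5 + p (o(p) = p - 5 = -5 + p)
B(w) = w**2
(B(o(-2))*1)*6 = ((-5 - 2)**2*1)*6 = ((-7)**2*1)*6 = (49*1)*6 = 49*6 = 294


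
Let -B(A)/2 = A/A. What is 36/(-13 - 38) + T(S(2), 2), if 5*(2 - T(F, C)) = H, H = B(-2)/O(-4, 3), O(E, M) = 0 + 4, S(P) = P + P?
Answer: 237/170 ≈ 1.3941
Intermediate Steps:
S(P) = 2*P
O(E, M) = 4
B(A) = -2 (B(A) = -2*A/A = -2*1 = -2)
H = -½ (H = -2/4 = -2*¼ = -½ ≈ -0.50000)
T(F, C) = 21/10 (T(F, C) = 2 - ⅕*(-½) = 2 + ⅒ = 21/10)
36/(-13 - 38) + T(S(2), 2) = 36/(-13 - 38) + 21/10 = 36/(-51) + 21/10 = -1/51*36 + 21/10 = -12/17 + 21/10 = 237/170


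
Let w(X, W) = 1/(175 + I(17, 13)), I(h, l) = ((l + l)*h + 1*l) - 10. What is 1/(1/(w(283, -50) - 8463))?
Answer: -5247059/620 ≈ -8463.0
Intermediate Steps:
I(h, l) = -10 + l + 2*h*l (I(h, l) = ((2*l)*h + l) - 10 = (2*h*l + l) - 10 = (l + 2*h*l) - 10 = -10 + l + 2*h*l)
w(X, W) = 1/620 (w(X, W) = 1/(175 + (-10 + 13 + 2*17*13)) = 1/(175 + (-10 + 13 + 442)) = 1/(175 + 445) = 1/620)
1/(1/(w(283, -50) - 8463)) = 1/(1/(1/620 - 8463)) = 1/(1/(-5247059/620)) = 1/(-620/5247059) = -5247059/620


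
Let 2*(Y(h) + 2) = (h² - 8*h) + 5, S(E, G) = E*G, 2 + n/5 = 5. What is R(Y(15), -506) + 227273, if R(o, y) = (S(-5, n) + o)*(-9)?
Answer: 227471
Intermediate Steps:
n = 15 (n = -10 + 5*5 = -10 + 25 = 15)
Y(h) = ½ + h²/2 - 4*h (Y(h) = -2 + ((h² - 8*h) + 5)/2 = -2 + (5 + h² - 8*h)/2 = -2 + (5/2 + h²/2 - 4*h) = ½ + h²/2 - 4*h)
R(o, y) = 675 - 9*o (R(o, y) = (-5*15 + o)*(-9) = (-75 + o)*(-9) = 675 - 9*o)
R(Y(15), -506) + 227273 = (675 - 9*(½ + (½)*15² - 4*15)) + 227273 = (675 - 9*(½ + (½)*225 - 60)) + 227273 = (675 - 9*(½ + 225/2 - 60)) + 227273 = (675 - 9*53) + 227273 = (675 - 477) + 227273 = 198 + 227273 = 227471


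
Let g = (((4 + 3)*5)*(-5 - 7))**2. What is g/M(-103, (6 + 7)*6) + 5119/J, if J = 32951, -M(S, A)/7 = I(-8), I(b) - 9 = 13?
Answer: -415126291/362461 ≈ -1145.3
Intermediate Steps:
I(b) = 22 (I(b) = 9 + 13 = 22)
M(S, A) = -154 (M(S, A) = -7*22 = -154)
g = 176400 (g = ((7*5)*(-12))**2 = (35*(-12))**2 = (-420)**2 = 176400)
g/M(-103, (6 + 7)*6) + 5119/J = 176400/(-154) + 5119/32951 = 176400*(-1/154) + 5119*(1/32951) = -12600/11 + 5119/32951 = -415126291/362461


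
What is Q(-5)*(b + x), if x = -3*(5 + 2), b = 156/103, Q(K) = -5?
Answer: 10035/103 ≈ 97.427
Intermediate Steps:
b = 156/103 (b = 156*(1/103) = 156/103 ≈ 1.5146)
x = -21 (x = -3*7 = -21)
Q(-5)*(b + x) = -5*(156/103 - 21) = -5*(-2007/103) = 10035/103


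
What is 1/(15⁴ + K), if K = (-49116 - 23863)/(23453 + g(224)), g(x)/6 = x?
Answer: 24797/1255275146 ≈ 1.9754e-5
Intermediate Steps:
g(x) = 6*x
K = -72979/24797 (K = (-49116 - 23863)/(23453 + 6*224) = -72979/(23453 + 1344) = -72979/24797 ≈ -2.9431)
1/(15⁴ + K) = 1/(15⁴ - 72979/24797) = 1/(50625 - 72979/24797) = 1/(1255275146/24797) = 24797/1255275146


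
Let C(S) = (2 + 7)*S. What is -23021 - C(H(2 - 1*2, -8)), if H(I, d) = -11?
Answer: -22922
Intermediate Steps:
C(S) = 9*S
-23021 - C(H(2 - 1*2, -8)) = -23021 - 9*(-11) = -23021 - 1*(-99) = -23021 + 99 = -22922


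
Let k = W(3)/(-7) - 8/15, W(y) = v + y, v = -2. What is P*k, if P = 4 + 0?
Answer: -284/105 ≈ -2.7048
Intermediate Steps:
W(y) = -2 + y
k = -71/105 (k = (-2 + 3)/(-7) - 8/15 = 1*(-⅐) - 8*1/15 = -⅐ - 8/15 = -71/105 ≈ -0.67619)
P = 4
P*k = 4*(-71/105) = -284/105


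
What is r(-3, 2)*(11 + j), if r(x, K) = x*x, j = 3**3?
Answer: 342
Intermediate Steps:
j = 27
r(x, K) = x**2
r(-3, 2)*(11 + j) = (-3)**2*(11 + 27) = 9*38 = 342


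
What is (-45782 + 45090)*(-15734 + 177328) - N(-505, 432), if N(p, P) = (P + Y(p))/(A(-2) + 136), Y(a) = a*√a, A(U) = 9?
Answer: -16214342392/145 + 101*I*√505/29 ≈ -1.1182e+8 + 78.265*I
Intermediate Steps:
Y(a) = a^(3/2)
N(p, P) = P/145 + p^(3/2)/145 (N(p, P) = (P + p^(3/2))/(9 + 136) = (P + p^(3/2))/145 = (P + p^(3/2))*(1/145) = P/145 + p^(3/2)/145)
(-45782 + 45090)*(-15734 + 177328) - N(-505, 432) = (-45782 + 45090)*(-15734 + 177328) - ((1/145)*432 + (-505)^(3/2)/145) = -692*161594 - (432/145 + (-505*I*√505)/145) = -111823048 - (432/145 - 101*I*√505/29) = -111823048 + (-432/145 + 101*I*√505/29) = -16214342392/145 + 101*I*√505/29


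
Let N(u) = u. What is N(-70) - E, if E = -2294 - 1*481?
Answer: 2705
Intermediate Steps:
E = -2775 (E = -2294 - 481 = -2775)
N(-70) - E = -70 - 1*(-2775) = -70 + 2775 = 2705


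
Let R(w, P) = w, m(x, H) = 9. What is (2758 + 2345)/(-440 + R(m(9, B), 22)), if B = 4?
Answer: -5103/431 ≈ -11.840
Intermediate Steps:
(2758 + 2345)/(-440 + R(m(9, B), 22)) = (2758 + 2345)/(-440 + 9) = 5103/(-431) = 5103*(-1/431) = -5103/431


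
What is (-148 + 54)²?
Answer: 8836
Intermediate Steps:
(-148 + 54)² = (-94)² = 8836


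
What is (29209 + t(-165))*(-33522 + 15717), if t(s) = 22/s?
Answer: -520063871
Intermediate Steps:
(29209 + t(-165))*(-33522 + 15717) = (29209 + 22/(-165))*(-33522 + 15717) = (29209 + 22*(-1/165))*(-17805) = (29209 - 2/15)*(-17805) = (438133/15)*(-17805) = -520063871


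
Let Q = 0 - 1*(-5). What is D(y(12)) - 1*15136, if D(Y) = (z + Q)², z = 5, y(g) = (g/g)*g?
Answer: -15036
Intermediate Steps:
y(g) = g (y(g) = 1*g = g)
Q = 5 (Q = 0 + 5 = 5)
D(Y) = 100 (D(Y) = (5 + 5)² = 10² = 100)
D(y(12)) - 1*15136 = 100 - 1*15136 = 100 - 15136 = -15036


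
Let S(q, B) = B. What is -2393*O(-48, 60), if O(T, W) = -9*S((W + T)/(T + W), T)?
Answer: -1033776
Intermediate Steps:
O(T, W) = -9*T
-2393*O(-48, 60) = -(-21537)*(-48) = -2393*432 = -1033776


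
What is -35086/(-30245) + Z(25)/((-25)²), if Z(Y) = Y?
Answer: 181479/151225 ≈ 1.2001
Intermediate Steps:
-35086/(-30245) + Z(25)/((-25)²) = -35086/(-30245) + 25/((-25)²) = -35086*(-1/30245) + 25/625 = 35086/30245 + 25*(1/625) = 35086/30245 + 1/25 = 181479/151225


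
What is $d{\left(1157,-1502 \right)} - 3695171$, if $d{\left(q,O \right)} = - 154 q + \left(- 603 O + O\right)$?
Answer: $-2969145$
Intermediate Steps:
$d{\left(q,O \right)} = - 602 O - 154 q$ ($d{\left(q,O \right)} = - 154 q - 602 O = - 602 O - 154 q$)
$d{\left(1157,-1502 \right)} - 3695171 = \left(\left(-602\right) \left(-1502\right) - 178178\right) - 3695171 = \left(904204 - 178178\right) - 3695171 = 726026 - 3695171 = -2969145$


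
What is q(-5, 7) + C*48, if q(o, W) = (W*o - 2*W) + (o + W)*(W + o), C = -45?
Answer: -2205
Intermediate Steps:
q(o, W) = (W + o)² - 2*W + W*o (q(o, W) = (-2*W + W*o) + (W + o)*(W + o) = (-2*W + W*o) + (W + o)² = (W + o)² - 2*W + W*o)
q(-5, 7) + C*48 = ((7 - 5)² - 2*7 + 7*(-5)) - 45*48 = (2² - 14 - 35) - 2160 = (4 - 14 - 35) - 2160 = -45 - 2160 = -2205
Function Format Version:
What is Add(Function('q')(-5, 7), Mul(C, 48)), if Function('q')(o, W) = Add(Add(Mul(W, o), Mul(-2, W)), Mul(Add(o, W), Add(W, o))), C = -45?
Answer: -2205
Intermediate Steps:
Function('q')(o, W) = Add(Pow(Add(W, o), 2), Mul(-2, W), Mul(W, o)) (Function('q')(o, W) = Add(Add(Mul(-2, W), Mul(W, o)), Mul(Add(W, o), Add(W, o))) = Add(Add(Mul(-2, W), Mul(W, o)), Pow(Add(W, o), 2)) = Add(Pow(Add(W, o), 2), Mul(-2, W), Mul(W, o)))
Add(Function('q')(-5, 7), Mul(C, 48)) = Add(Add(Pow(Add(7, -5), 2), Mul(-2, 7), Mul(7, -5)), Mul(-45, 48)) = Add(Add(Pow(2, 2), -14, -35), -2160) = Add(Add(4, -14, -35), -2160) = Add(-45, -2160) = -2205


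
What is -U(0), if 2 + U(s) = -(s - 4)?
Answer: -2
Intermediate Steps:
U(s) = 2 - s (U(s) = -2 - (s - 4) = -2 - (-4 + s) = -2 + (4 - s) = 2 - s)
-U(0) = -(2 - 1*0) = -(2 + 0) = -1*2 = -2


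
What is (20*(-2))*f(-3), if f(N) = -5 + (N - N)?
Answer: 200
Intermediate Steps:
f(N) = -5 (f(N) = -5 + 0 = -5)
(20*(-2))*f(-3) = (20*(-2))*(-5) = -40*(-5) = 200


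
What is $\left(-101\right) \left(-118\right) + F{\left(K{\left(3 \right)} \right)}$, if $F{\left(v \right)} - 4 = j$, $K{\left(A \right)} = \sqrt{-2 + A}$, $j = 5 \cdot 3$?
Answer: $11937$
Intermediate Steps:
$j = 15$
$F{\left(v \right)} = 19$ ($F{\left(v \right)} = 4 + 15 = 19$)
$\left(-101\right) \left(-118\right) + F{\left(K{\left(3 \right)} \right)} = \left(-101\right) \left(-118\right) + 19 = 11918 + 19 = 11937$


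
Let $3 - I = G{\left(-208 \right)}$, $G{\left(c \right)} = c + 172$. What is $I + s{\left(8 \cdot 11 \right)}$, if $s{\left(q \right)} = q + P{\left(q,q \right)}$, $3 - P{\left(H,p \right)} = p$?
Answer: $42$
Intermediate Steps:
$P{\left(H,p \right)} = 3 - p$
$G{\left(c \right)} = 172 + c$
$I = 39$ ($I = 3 - \left(172 - 208\right) = 3 - -36 = 3 + 36 = 39$)
$s{\left(q \right)} = 3$ ($s{\left(q \right)} = q - \left(-3 + q\right) = 3$)
$I + s{\left(8 \cdot 11 \right)} = 39 + 3 = 42$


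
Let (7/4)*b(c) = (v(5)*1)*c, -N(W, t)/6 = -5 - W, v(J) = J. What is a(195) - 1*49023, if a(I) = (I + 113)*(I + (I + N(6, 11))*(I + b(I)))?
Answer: 60474297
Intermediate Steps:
N(W, t) = 30 + 6*W (N(W, t) = -6*(-5 - W) = 30 + 6*W)
b(c) = 20*c/7 (b(c) = 4*((5*1)*c)/7 = 4*(5*c)/7 = 20*c/7)
a(I) = (113 + I)*(I + 27*I*(66 + I)/7) (a(I) = (I + 113)*(I + (I + (30 + 6*6))*(I + 20*I/7)) = (113 + I)*(I + (I + (30 + 36))*(27*I/7)) = (113 + I)*(I + (I + 66)*(27*I/7)) = (113 + I)*(I + (66 + I)*(27*I/7)) = (113 + I)*(I + 27*I*(66 + I)/7))
a(195) - 1*49023 = (1/7)*195*(202157 + 27*195**2 + 4840*195) - 1*49023 = (1/7)*195*(202157 + 27*38025 + 943800) - 49023 = (1/7)*195*(202157 + 1026675 + 943800) - 49023 = (1/7)*195*2172632 - 49023 = 60523320 - 49023 = 60474297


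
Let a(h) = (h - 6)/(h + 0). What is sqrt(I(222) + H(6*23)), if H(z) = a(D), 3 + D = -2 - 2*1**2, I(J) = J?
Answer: sqrt(10969)/7 ≈ 14.962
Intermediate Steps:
D = -7 (D = -3 + (-2 - 2*1**2) = -3 + (-2 - 2*1) = -3 + (-2 - 2) = -3 - 4 = -7)
a(h) = (-6 + h)/h
H(z) = 13/7 (H(z) = (-6 - 7)/(-7) = -1/7*(-13) = 13/7)
sqrt(I(222) + H(6*23)) = sqrt(222 + 13/7) = sqrt(1567/7) = sqrt(10969)/7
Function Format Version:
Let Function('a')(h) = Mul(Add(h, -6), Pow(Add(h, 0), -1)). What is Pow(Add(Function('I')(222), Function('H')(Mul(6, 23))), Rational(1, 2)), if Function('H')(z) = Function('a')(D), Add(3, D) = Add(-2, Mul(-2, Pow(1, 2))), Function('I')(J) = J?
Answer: Mul(Rational(1, 7), Pow(10969, Rational(1, 2))) ≈ 14.962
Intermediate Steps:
D = -7 (D = Add(-3, Add(-2, Mul(-2, Pow(1, 2)))) = Add(-3, Add(-2, Mul(-2, 1))) = Add(-3, Add(-2, -2)) = Add(-3, -4) = -7)
Function('a')(h) = Mul(Pow(h, -1), Add(-6, h)) (Function('a')(h) = Mul(Add(-6, h), Pow(h, -1)) = Mul(Pow(h, -1), Add(-6, h)))
Function('H')(z) = Rational(13, 7) (Function('H')(z) = Mul(Pow(-7, -1), Add(-6, -7)) = Mul(Rational(-1, 7), -13) = Rational(13, 7))
Pow(Add(Function('I')(222), Function('H')(Mul(6, 23))), Rational(1, 2)) = Pow(Add(222, Rational(13, 7)), Rational(1, 2)) = Pow(Rational(1567, 7), Rational(1, 2)) = Mul(Rational(1, 7), Pow(10969, Rational(1, 2)))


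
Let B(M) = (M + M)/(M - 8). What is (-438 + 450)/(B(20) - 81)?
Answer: -36/233 ≈ -0.15451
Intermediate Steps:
B(M) = 2*M/(-8 + M) (B(M) = (2*M)/(-8 + M) = 2*M/(-8 + M))
(-438 + 450)/(B(20) - 81) = (-438 + 450)/(2*20/(-8 + 20) - 81) = 12/(2*20/12 - 81) = 12/(2*20*(1/12) - 81) = 12/(10/3 - 81) = 12/(-233/3) = 12*(-3/233) = -36/233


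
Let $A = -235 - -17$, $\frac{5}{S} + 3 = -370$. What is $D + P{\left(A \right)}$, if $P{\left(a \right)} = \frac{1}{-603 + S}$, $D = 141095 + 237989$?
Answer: $\frac{85265089243}{224924} \approx 3.7908 \cdot 10^{5}$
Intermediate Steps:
$S = - \frac{5}{373}$ ($S = \frac{5}{-3 - 370} = \frac{5}{-373} = 5 \left(- \frac{1}{373}\right) = - \frac{5}{373} \approx -0.013405$)
$A = -218$ ($A = -235 + 17 = -218$)
$D = 379084$
$P{\left(a \right)} = - \frac{373}{224924}$ ($P{\left(a \right)} = \frac{1}{-603 - \frac{5}{373}} = \frac{1}{- \frac{224924}{373}} = - \frac{373}{224924}$)
$D + P{\left(A \right)} = 379084 - \frac{373}{224924} = \frac{85265089243}{224924}$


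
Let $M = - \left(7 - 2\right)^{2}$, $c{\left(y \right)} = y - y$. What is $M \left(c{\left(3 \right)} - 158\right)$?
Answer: $3950$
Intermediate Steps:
$c{\left(y \right)} = 0$
$M = -25$ ($M = - 5^{2} = \left(-1\right) 25 = -25$)
$M \left(c{\left(3 \right)} - 158\right) = - 25 \left(0 - 158\right) = \left(-25\right) \left(-158\right) = 3950$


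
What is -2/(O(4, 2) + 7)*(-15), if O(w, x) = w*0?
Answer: 30/7 ≈ 4.2857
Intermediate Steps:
O(w, x) = 0
-2/(O(4, 2) + 7)*(-15) = -2/(0 + 7)*(-15) = -2/7*(-15) = 30/7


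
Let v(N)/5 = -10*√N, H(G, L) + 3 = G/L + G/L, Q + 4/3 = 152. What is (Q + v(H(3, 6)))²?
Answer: 159304/9 - 45200*I*√2/3 ≈ 17700.0 - 21307.0*I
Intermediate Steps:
Q = 452/3 (Q = -4/3 + 152 = 452/3 ≈ 150.67)
H(G, L) = -3 + 2*G/L (H(G, L) = -3 + (G/L + G/L) = -3 + 2*G/L)
v(N) = -50*√N (v(N) = 5*(-10*√N) = -50*√N)
(Q + v(H(3, 6)))² = (452/3 - 50*√(-3 + 2*3/6))² = (452/3 - 50*√(-3 + 2*3*(⅙)))² = (452/3 - 50*√(-3 + 1))² = (452/3 - 50*I*√2)²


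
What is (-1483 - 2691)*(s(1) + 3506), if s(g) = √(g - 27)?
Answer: -14634044 - 4174*I*√26 ≈ -1.4634e+7 - 21283.0*I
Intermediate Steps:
s(g) = √(-27 + g)
(-1483 - 2691)*(s(1) + 3506) = (-1483 - 2691)*(√(-27 + 1) + 3506) = -4174*(√(-26) + 3506) = -4174*(I*√26 + 3506) = -4174*(3506 + I*√26) = -14634044 - 4174*I*√26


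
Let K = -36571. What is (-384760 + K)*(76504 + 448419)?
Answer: -221166332513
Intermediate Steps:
(-384760 + K)*(76504 + 448419) = (-384760 - 36571)*(76504 + 448419) = -421331*524923 = -221166332513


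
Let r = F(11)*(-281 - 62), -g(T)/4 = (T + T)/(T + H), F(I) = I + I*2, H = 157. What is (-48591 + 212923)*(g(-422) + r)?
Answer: -493474370452/265 ≈ -1.8622e+9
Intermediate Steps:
F(I) = 3*I (F(I) = I + 2*I = 3*I)
g(T) = -8*T/(157 + T) (g(T) = -4*(T + T)/(T + 157) = -4*2*T/(157 + T) = -8*T/(157 + T))
r = -11319 (r = (3*11)*(-281 - 62) = 33*(-343) = -11319)
(-48591 + 212923)*(g(-422) + r) = (-48591 + 212923)*(-8*(-422)/(157 - 422) - 11319) = 164332*(-8*(-422)/(-265) - 11319) = 164332*(-8*(-422)*(-1/265) - 11319) = 164332*(-3376/265 - 11319) = 164332*(-3002911/265) = -493474370452/265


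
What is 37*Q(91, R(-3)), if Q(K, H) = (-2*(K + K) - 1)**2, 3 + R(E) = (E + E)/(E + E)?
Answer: 4929325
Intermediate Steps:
R(E) = -2 (R(E) = -3 + (E + E)/(E + E) = -3 + (2*E)/((2*E)) = -3 + (2*E)*(1/(2*E)) = -3 + 1 = -2)
Q(K, H) = (-1 - 4*K)**2 (Q(K, H) = (-4*K - 1)**2 = (-1 - 4*K)**2)
37*Q(91, R(-3)) = 37*(1 + 4*91)**2 = 37*(1 + 364)**2 = 37*365**2 = 37*133225 = 4929325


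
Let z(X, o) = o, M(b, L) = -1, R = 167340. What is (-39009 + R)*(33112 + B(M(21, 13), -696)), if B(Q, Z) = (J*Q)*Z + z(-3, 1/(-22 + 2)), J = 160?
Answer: 370804596309/20 ≈ 1.8540e+10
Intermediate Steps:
B(Q, Z) = -1/20 + 160*Q*Z (B(Q, Z) = (160*Q)*Z + 1/(-22 + 2) = 160*Q*Z + 1/(-20) = 160*Q*Z - 1/20 = -1/20 + 160*Q*Z)
(-39009 + R)*(33112 + B(M(21, 13), -696)) = (-39009 + 167340)*(33112 + (-1/20 + 160*(-1)*(-696))) = 128331*(33112 + (-1/20 + 111360)) = 128331*(33112 + 2227199/20) = 128331*(2889439/20) = 370804596309/20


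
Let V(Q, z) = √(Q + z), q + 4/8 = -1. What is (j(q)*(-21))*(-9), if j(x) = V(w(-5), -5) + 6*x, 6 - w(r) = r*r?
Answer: -1701 + 378*I*√6 ≈ -1701.0 + 925.91*I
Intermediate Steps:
w(r) = 6 - r² (w(r) = 6 - r*r = 6 - r²)
q = -3/2 (q = -½ - 1 = -3/2 ≈ -1.5000)
j(x) = 6*x + 2*I*√6 (j(x) = √((6 - 1*(-5)²) - 5) + 6*x = √((6 - 1*25) - 5) + 6*x = √((6 - 25) - 5) + 6*x = √(-19 - 5) + 6*x = √(-24) + 6*x = 2*I*√6 + 6*x = 6*x + 2*I*√6)
(j(q)*(-21))*(-9) = ((6*(-3/2) + 2*I*√6)*(-21))*(-9) = ((-9 + 2*I*√6)*(-21))*(-9) = (189 - 42*I*√6)*(-9) = -1701 + 378*I*√6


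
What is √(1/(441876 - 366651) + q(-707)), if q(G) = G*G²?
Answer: I*√79991276174364066/15045 ≈ 18799.0*I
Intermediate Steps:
q(G) = G³
√(1/(441876 - 366651) + q(-707)) = √(1/(441876 - 366651) + (-707)³) = √(1/75225 - 353393243) = √(-26584006704674/75225) = I*√79991276174364066/15045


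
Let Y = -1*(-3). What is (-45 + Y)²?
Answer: 1764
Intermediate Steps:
Y = 3
(-45 + Y)² = (-45 + 3)² = (-42)² = 1764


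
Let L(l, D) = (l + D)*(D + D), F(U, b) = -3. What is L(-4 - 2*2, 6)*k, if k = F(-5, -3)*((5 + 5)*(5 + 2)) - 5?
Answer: 5160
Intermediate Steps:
k = -215 (k = -3*(5 + 5)*(5 + 2) - 5 = -30*7 - 5 = -3*70 - 5 = -210 - 5 = -215)
L(l, D) = 2*D*(D + l) (L(l, D) = (D + l)*(2*D) = 2*D*(D + l))
L(-4 - 2*2, 6)*k = (2*6*(6 + (-4 - 2*2)))*(-215) = (2*6*(6 + (-4 - 4)))*(-215) = (2*6*(6 - 8))*(-215) = (2*6*(-2))*(-215) = -24*(-215) = 5160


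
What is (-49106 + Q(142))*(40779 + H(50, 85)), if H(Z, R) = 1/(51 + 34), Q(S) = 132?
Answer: -169754462384/85 ≈ -1.9971e+9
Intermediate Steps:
H(Z, R) = 1/85
(-49106 + Q(142))*(40779 + H(50, 85)) = (-49106 + 132)*(40779 + 1/85) = -48974*3466216/85 = -169754462384/85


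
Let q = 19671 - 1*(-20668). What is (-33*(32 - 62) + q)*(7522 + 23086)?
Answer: 1264998032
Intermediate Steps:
q = 40339 (q = 19671 + 20668 = 40339)
(-33*(32 - 62) + q)*(7522 + 23086) = (-33*(32 - 62) + 40339)*(7522 + 23086) = (-33*(-30) + 40339)*30608 = (990 + 40339)*30608 = 41329*30608 = 1264998032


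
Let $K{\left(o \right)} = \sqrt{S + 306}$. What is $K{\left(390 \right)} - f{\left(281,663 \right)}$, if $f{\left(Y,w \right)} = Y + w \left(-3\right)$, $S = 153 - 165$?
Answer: $1708 + 7 \sqrt{6} \approx 1725.1$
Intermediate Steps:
$S = -12$ ($S = 153 - 165 = -12$)
$K{\left(o \right)} = 7 \sqrt{6}$ ($K{\left(o \right)} = \sqrt{-12 + 306} = \sqrt{294} = 7 \sqrt{6}$)
$f{\left(Y,w \right)} = Y - 3 w$
$K{\left(390 \right)} - f{\left(281,663 \right)} = 7 \sqrt{6} - \left(281 - 1989\right) = 7 \sqrt{6} - -1708 = 7 \sqrt{6} + 1708 = 1708 + 7 \sqrt{6}$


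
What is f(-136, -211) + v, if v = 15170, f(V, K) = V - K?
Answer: 15245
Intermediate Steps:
f(-136, -211) + v = (-136 - 1*(-211)) + 15170 = (-136 + 211) + 15170 = 75 + 15170 = 15245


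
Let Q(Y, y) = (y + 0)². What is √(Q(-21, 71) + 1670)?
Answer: √6711 ≈ 81.921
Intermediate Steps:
Q(Y, y) = y²
√(Q(-21, 71) + 1670) = √(71² + 1670) = √(5041 + 1670) = √6711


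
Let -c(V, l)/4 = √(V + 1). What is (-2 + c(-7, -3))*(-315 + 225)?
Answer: 180 + 360*I*√6 ≈ 180.0 + 881.82*I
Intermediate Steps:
c(V, l) = -4*√(1 + V) (c(V, l) = -4*√(V + 1) = -4*√(1 + V))
(-2 + c(-7, -3))*(-315 + 225) = (-2 - 4*√(1 - 7))*(-315 + 225) = (-2 - 4*I*√6)*(-90) = 180 + 360*I*√6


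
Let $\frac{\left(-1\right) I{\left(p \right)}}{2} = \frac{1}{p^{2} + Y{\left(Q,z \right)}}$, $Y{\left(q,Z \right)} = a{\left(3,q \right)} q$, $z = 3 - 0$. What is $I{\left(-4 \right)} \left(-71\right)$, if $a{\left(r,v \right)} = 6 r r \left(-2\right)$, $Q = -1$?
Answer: $\frac{71}{62} \approx 1.1452$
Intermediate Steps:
$z = 3$ ($z = 3 + 0 = 3$)
$a{\left(r,v \right)} = - 12 r^{2}$ ($a{\left(r,v \right)} = 6 r^{2} \left(-2\right) = - 12 r^{2}$)
$Y{\left(q,Z \right)} = - 108 q$ ($Y{\left(q,Z \right)} = - 12 \cdot 3^{2} q = \left(-12\right) 9 q = - 108 q$)
$I{\left(p \right)} = - \frac{2}{108 + p^{2}}$ ($I{\left(p \right)} = - \frac{2}{p^{2} - -108} = - \frac{2}{p^{2} + 108} = - \frac{2}{108 + p^{2}}$)
$I{\left(-4 \right)} \left(-71\right) = - \frac{2}{108 + \left(-4\right)^{2}} \left(-71\right) = - \frac{2}{108 + 16} \left(-71\right) = - \frac{2}{124} \left(-71\right) = \left(-2\right) \frac{1}{124} \left(-71\right) = \left(- \frac{1}{62}\right) \left(-71\right) = \frac{71}{62}$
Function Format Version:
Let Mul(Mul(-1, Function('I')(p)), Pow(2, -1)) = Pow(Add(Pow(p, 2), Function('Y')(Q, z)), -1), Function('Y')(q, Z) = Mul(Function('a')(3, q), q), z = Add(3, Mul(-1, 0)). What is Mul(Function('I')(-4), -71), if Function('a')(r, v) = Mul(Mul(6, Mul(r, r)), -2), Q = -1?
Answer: Rational(71, 62) ≈ 1.1452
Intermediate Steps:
z = 3 (z = Add(3, 0) = 3)
Function('a')(r, v) = Mul(-12, Pow(r, 2)) (Function('a')(r, v) = Mul(Mul(6, Pow(r, 2)), -2) = Mul(-12, Pow(r, 2)))
Function('Y')(q, Z) = Mul(-108, q) (Function('Y')(q, Z) = Mul(Mul(-12, Pow(3, 2)), q) = Mul(Mul(-12, 9), q) = Mul(-108, q))
Function('I')(p) = Mul(-2, Pow(Add(108, Pow(p, 2)), -1)) (Function('I')(p) = Mul(-2, Pow(Add(Pow(p, 2), Mul(-108, -1)), -1)) = Mul(-2, Pow(Add(Pow(p, 2), 108), -1)) = Mul(-2, Pow(Add(108, Pow(p, 2)), -1)))
Mul(Function('I')(-4), -71) = Mul(Mul(-2, Pow(Add(108, Pow(-4, 2)), -1)), -71) = Mul(Mul(-2, Pow(Add(108, 16), -1)), -71) = Mul(Mul(-2, Pow(124, -1)), -71) = Mul(Mul(-2, Rational(1, 124)), -71) = Mul(Rational(-1, 62), -71) = Rational(71, 62)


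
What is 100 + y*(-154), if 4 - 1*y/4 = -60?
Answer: -39324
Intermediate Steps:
y = 256 (y = 16 - 4*(-60) = 16 + 240 = 256)
100 + y*(-154) = 100 + 256*(-154) = 100 - 39424 = -39324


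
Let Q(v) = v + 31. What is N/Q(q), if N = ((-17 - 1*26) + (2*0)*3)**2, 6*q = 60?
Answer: 1849/41 ≈ 45.098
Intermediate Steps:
q = 10 (q = (1/6)*60 = 10)
N = 1849 (N = ((-17 - 26) + 0*3)**2 = (-43 + 0)**2 = (-43)**2 = 1849)
Q(v) = 31 + v
N/Q(q) = 1849/(31 + 10) = 1849/41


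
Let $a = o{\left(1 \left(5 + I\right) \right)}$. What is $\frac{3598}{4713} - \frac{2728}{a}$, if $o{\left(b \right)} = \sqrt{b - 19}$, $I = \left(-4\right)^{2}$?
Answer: $\frac{3598}{4713} - 1364 \sqrt{2} \approx -1928.2$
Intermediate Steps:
$I = 16$
$o{\left(b \right)} = \sqrt{-19 + b}$
$a = \sqrt{2}$ ($a = \sqrt{-19 + 1 \left(5 + 16\right)} = \sqrt{-19 + 1 \cdot 21} = \sqrt{-19 + 21} = \sqrt{2} \approx 1.4142$)
$\frac{3598}{4713} - \frac{2728}{a} = \frac{3598}{4713} - \frac{2728}{\sqrt{2}} = 3598 \cdot \frac{1}{4713} - 2728 \frac{\sqrt{2}}{2} = \frac{3598}{4713} - 1364 \sqrt{2}$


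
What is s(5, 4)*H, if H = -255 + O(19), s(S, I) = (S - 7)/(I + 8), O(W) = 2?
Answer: 253/6 ≈ 42.167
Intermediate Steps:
s(S, I) = (-7 + S)/(8 + I)
H = -253 (H = -255 + 2 = -253)
s(5, 4)*H = ((-7 + 5)/(8 + 4))*(-253) = (-2/12)*(-253) = ((1/12)*(-2))*(-253) = -⅙*(-253) = 253/6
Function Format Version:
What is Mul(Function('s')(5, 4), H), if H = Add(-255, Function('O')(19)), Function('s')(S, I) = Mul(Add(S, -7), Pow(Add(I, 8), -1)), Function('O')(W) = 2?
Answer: Rational(253, 6) ≈ 42.167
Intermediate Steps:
Function('s')(S, I) = Mul(Pow(Add(8, I), -1), Add(-7, S)) (Function('s')(S, I) = Mul(Add(-7, S), Pow(Add(8, I), -1)) = Mul(Pow(Add(8, I), -1), Add(-7, S)))
H = -253 (H = Add(-255, 2) = -253)
Mul(Function('s')(5, 4), H) = Mul(Mul(Pow(Add(8, 4), -1), Add(-7, 5)), -253) = Mul(Mul(Pow(12, -1), -2), -253) = Mul(Mul(Rational(1, 12), -2), -253) = Mul(Rational(-1, 6), -253) = Rational(253, 6)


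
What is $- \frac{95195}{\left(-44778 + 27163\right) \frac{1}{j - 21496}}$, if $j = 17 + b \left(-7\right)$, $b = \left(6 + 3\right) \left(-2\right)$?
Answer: $- \frac{406539767}{3523} \approx -1.154 \cdot 10^{5}$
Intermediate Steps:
$b = -18$ ($b = 9 \left(-2\right) = -18$)
$j = 143$ ($j = 17 - -126 = 17 + 126 = 143$)
$- \frac{95195}{\left(-44778 + 27163\right) \frac{1}{j - 21496}} = - \frac{95195}{\left(-44778 + 27163\right) \frac{1}{143 - 21496}} = - \frac{95195}{\left(-17615\right) \frac{1}{-21353}} = - \frac{95195}{\left(-17615\right) \left(- \frac{1}{21353}\right)} = - \frac{95195}{\frac{17615}{21353}} = \left(-95195\right) \frac{21353}{17615} = - \frac{406539767}{3523}$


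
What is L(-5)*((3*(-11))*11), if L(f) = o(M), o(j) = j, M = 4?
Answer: -1452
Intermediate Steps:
L(f) = 4
L(-5)*((3*(-11))*11) = 4*((3*(-11))*11) = 4*(-33*11) = 4*(-363) = -1452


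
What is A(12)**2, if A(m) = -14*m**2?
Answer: 4064256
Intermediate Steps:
A(12)**2 = (-14*12**2)**2 = (-14*144)**2 = (-2016)**2 = 4064256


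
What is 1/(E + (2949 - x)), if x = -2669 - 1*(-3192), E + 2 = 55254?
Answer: 1/57678 ≈ 1.7338e-5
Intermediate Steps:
E = 55252 (E = -2 + 55254 = 55252)
x = 523 (x = -2669 + 3192 = 523)
1/(E + (2949 - x)) = 1/(55252 + (2949 - 1*523)) = 1/(55252 + (2949 - 523)) = 1/(55252 + 2426) = 1/57678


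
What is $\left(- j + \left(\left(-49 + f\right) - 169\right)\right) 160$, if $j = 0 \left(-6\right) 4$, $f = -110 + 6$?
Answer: $-51520$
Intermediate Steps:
$f = -104$
$j = 0$ ($j = 0 \cdot 4 = 0$)
$\left(- j + \left(\left(-49 + f\right) - 169\right)\right) 160 = \left(\left(-1\right) 0 - 322\right) 160 = \left(0 - 322\right) 160 = \left(-322\right) 160 = -51520$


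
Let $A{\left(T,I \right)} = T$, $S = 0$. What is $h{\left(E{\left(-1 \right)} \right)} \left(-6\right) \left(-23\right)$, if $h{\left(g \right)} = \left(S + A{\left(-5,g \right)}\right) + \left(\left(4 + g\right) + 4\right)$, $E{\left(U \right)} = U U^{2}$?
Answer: $276$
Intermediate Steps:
$E{\left(U \right)} = U^{3}$
$h{\left(g \right)} = 3 + g$ ($h{\left(g \right)} = \left(0 - 5\right) + \left(\left(4 + g\right) + 4\right) = -5 + \left(8 + g\right) = 3 + g$)
$h{\left(E{\left(-1 \right)} \right)} \left(-6\right) \left(-23\right) = \left(3 + \left(-1\right)^{3}\right) \left(-6\right) \left(-23\right) = \left(3 - 1\right) \left(-6\right) \left(-23\right) = 2 \left(-6\right) \left(-23\right) = \left(-12\right) \left(-23\right) = 276$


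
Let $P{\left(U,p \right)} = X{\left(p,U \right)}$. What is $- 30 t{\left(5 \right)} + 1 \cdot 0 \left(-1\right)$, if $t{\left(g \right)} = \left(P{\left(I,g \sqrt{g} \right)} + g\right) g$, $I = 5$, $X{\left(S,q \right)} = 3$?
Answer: $-1200$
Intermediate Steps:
$P{\left(U,p \right)} = 3$
$t{\left(g \right)} = g \left(3 + g\right)$ ($t{\left(g \right)} = \left(3 + g\right) g = g \left(3 + g\right)$)
$- 30 t{\left(5 \right)} + 1 \cdot 0 \left(-1\right) = - 30 \cdot 5 \left(3 + 5\right) + 1 \cdot 0 \left(-1\right) = - 30 \cdot 5 \cdot 8 + 0 \left(-1\right) = \left(-30\right) 40 + 0 = -1200 + 0 = -1200$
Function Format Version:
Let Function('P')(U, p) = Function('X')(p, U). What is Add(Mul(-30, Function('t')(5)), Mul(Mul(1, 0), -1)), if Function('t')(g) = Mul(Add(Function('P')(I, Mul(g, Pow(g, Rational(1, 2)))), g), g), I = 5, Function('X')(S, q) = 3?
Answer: -1200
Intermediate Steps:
Function('P')(U, p) = 3
Function('t')(g) = Mul(g, Add(3, g)) (Function('t')(g) = Mul(Add(3, g), g) = Mul(g, Add(3, g)))
Add(Mul(-30, Function('t')(5)), Mul(Mul(1, 0), -1)) = Add(Mul(-30, Mul(5, Add(3, 5))), Mul(Mul(1, 0), -1)) = Add(Mul(-30, Mul(5, 8)), Mul(0, -1)) = Add(Mul(-30, 40), 0) = Add(-1200, 0) = -1200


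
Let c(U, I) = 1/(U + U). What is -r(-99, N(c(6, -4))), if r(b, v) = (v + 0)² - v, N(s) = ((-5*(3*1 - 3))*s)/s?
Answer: 0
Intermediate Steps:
c(U, I) = 1/(2*U)
N(s) = 0 (N(s) = ((-5*(3 - 3))*s)/s = ((-5*0)*s)/s = (0*s)/s = 0/s = 0)
r(b, v) = v² - v
-r(-99, N(c(6, -4))) = -0*(-1 + 0) = -0*(-1) = -1*0 = 0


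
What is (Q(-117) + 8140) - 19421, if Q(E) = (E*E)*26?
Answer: 344633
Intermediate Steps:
Q(E) = 26*E² (Q(E) = E²*26 = 26*E²)
(Q(-117) + 8140) - 19421 = (26*(-117)² + 8140) - 19421 = (26*13689 + 8140) - 19421 = (355914 + 8140) - 19421 = 364054 - 19421 = 344633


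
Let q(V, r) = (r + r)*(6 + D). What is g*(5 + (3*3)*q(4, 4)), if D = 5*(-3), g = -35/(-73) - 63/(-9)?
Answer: -351078/73 ≈ -4809.3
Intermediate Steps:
g = 546/73 (g = -35*(-1/73) - 63*(-⅑) = 35/73 + 7 = 546/73 ≈ 7.4795)
D = -15
q(V, r) = -18*r (q(V, r) = (r + r)*(6 - 15) = (2*r)*(-9) = -18*r)
g*(5 + (3*3)*q(4, 4)) = 546*(5 + (3*3)*(-18*4))/73 = 546*(5 + 9*(-72))/73 = 546*(5 - 648)/73 = (546/73)*(-643) = -351078/73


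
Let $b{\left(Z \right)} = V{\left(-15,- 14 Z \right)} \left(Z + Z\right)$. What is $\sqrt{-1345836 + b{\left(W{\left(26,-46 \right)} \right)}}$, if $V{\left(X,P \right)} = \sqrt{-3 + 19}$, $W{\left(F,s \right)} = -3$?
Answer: $6 i \sqrt{37385} \approx 1160.1 i$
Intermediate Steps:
$V{\left(X,P \right)} = 4$ ($V{\left(X,P \right)} = \sqrt{16} = 4$)
$b{\left(Z \right)} = 8 Z$ ($b{\left(Z \right)} = 4 \left(Z + Z\right) = 4 \cdot 2 Z = 8 Z$)
$\sqrt{-1345836 + b{\left(W{\left(26,-46 \right)} \right)}} = \sqrt{-1345836 + 8 \left(-3\right)} = \sqrt{-1345836 - 24} = \sqrt{-1345860} = 6 i \sqrt{37385}$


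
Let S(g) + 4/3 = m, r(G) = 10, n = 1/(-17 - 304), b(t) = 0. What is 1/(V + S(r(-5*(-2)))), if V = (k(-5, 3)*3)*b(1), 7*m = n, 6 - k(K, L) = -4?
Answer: -749/999 ≈ -0.74975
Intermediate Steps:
k(K, L) = 10 (k(K, L) = 6 - 1*(-4) = 6 + 4 = 10)
n = -1/321 (n = 1/(-321) = -1/321 ≈ -0.0031153)
m = -1/2247 (m = (⅐)*(-1/321) = -1/2247 ≈ -0.00044504)
S(g) = -999/749 (S(g) = -4/3 - 1/2247 = -999/749)
V = 0 (V = (10*3)*0 = 30*0 = 0)
1/(V + S(r(-5*(-2)))) = 1/(0 - 999/749) = 1/(-999/749) = -749/999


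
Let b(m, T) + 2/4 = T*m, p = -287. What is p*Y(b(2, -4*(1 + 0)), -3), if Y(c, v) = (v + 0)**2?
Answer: -2583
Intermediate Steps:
b(m, T) = -1/2 + T*m
Y(c, v) = v**2
p*Y(b(2, -4*(1 + 0)), -3) = -287*(-3)**2 = -287*9 = -2583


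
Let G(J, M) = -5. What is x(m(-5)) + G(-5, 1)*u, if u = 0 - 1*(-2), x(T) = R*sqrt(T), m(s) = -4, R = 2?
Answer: -10 + 4*I ≈ -10.0 + 4.0*I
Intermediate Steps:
x(T) = 2*sqrt(T)
u = 2 (u = 0 + 2 = 2)
x(m(-5)) + G(-5, 1)*u = 2*sqrt(-4) - 5*2 = 2*(2*I) - 10 = 4*I - 10 = -10 + 4*I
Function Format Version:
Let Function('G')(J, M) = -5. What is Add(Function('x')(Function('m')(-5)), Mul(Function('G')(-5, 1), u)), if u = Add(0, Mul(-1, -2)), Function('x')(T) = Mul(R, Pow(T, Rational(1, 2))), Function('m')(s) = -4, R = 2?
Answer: Add(-10, Mul(4, I)) ≈ Add(-10.000, Mul(4.0000, I))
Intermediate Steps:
Function('x')(T) = Mul(2, Pow(T, Rational(1, 2)))
u = 2 (u = Add(0, 2) = 2)
Add(Function('x')(Function('m')(-5)), Mul(Function('G')(-5, 1), u)) = Add(Mul(2, Pow(-4, Rational(1, 2))), Mul(-5, 2)) = Add(Mul(2, Mul(2, I)), -10) = Add(Mul(4, I), -10) = Add(-10, Mul(4, I))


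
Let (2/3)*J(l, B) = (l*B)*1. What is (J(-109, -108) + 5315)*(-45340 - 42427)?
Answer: -2016271291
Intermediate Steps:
J(l, B) = 3*B*l/2 (J(l, B) = 3*((l*B)*1)/2 = 3*((B*l)*1)/2 = 3*(B*l)/2 = 3*B*l/2)
(J(-109, -108) + 5315)*(-45340 - 42427) = ((3/2)*(-108)*(-109) + 5315)*(-45340 - 42427) = (17658 + 5315)*(-87767) = 22973*(-87767) = -2016271291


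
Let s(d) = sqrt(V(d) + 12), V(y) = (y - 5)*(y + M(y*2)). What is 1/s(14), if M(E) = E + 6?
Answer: sqrt(111)/222 ≈ 0.047458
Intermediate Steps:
M(E) = 6 + E
V(y) = (-5 + y)*(6 + 3*y) (V(y) = (y - 5)*(y + (6 + y*2)) = (-5 + y)*(y + (6 + 2*y)) = (-5 + y)*(6 + 3*y))
s(d) = sqrt(-18 - 9*d + 3*d**2) (s(d) = sqrt((-30 - 9*d + 3*d**2) + 12) = sqrt(-18 - 9*d + 3*d**2))
1/s(14) = 1/(sqrt(-18 - 9*14 + 3*14**2)) = 1/(sqrt(-18 - 126 + 3*196)) = 1/(sqrt(-18 - 126 + 588)) = 1/(sqrt(444)) = 1/(2*sqrt(111)) = sqrt(111)/222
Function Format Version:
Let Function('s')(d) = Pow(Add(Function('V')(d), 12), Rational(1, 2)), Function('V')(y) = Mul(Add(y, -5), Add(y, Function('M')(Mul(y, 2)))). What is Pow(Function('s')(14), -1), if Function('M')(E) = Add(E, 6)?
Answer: Mul(Rational(1, 222), Pow(111, Rational(1, 2))) ≈ 0.047458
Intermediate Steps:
Function('M')(E) = Add(6, E)
Function('V')(y) = Mul(Add(-5, y), Add(6, Mul(3, y))) (Function('V')(y) = Mul(Add(y, -5), Add(y, Add(6, Mul(y, 2)))) = Mul(Add(-5, y), Add(y, Add(6, Mul(2, y)))) = Mul(Add(-5, y), Add(6, Mul(3, y))))
Function('s')(d) = Pow(Add(-18, Mul(-9, d), Mul(3, Pow(d, 2))), Rational(1, 2)) (Function('s')(d) = Pow(Add(Add(-30, Mul(-9, d), Mul(3, Pow(d, 2))), 12), Rational(1, 2)) = Pow(Add(-18, Mul(-9, d), Mul(3, Pow(d, 2))), Rational(1, 2)))
Pow(Function('s')(14), -1) = Pow(Pow(Add(-18, Mul(-9, 14), Mul(3, Pow(14, 2))), Rational(1, 2)), -1) = Pow(Pow(Add(-18, -126, Mul(3, 196)), Rational(1, 2)), -1) = Pow(Pow(Add(-18, -126, 588), Rational(1, 2)), -1) = Pow(Pow(444, Rational(1, 2)), -1) = Pow(Mul(2, Pow(111, Rational(1, 2))), -1) = Mul(Rational(1, 222), Pow(111, Rational(1, 2)))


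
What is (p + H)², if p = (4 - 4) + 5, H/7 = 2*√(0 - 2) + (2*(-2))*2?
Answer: 2209 - 1428*I*√2 ≈ 2209.0 - 2019.5*I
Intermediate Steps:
H = -56 + 14*I*√2 (H = 7*(2*√(0 - 2) + (2*(-2))*2) = 7*(2*√(-2) - 4*2) = 7*(2*(I*√2) - 8) = 7*(2*I*√2 - 8) = 7*(-8 + 2*I*√2) = -56 + 14*I*√2 ≈ -56.0 + 19.799*I)
p = 5 (p = 0 + 5 = 5)
(p + H)² = (5 + (-56 + 14*I*√2))² = (-51 + 14*I*√2)²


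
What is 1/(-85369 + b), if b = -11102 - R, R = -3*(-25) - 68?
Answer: -1/96478 ≈ -1.0365e-5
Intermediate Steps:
R = 7 (R = 75 - 68 = 7)
b = -11109 (b = -11102 - 1*7 = -11102 - 7 = -11109)
1/(-85369 + b) = 1/(-85369 - 11109) = 1/(-96478) = -1/96478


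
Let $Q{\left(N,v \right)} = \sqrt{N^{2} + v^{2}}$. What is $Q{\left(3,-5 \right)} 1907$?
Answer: $1907 \sqrt{34} \approx 11120.0$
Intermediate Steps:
$Q{\left(3,-5 \right)} 1907 = \sqrt{3^{2} + \left(-5\right)^{2}} \cdot 1907 = \sqrt{9 + 25} \cdot 1907 = \sqrt{34} \cdot 1907 = 1907 \sqrt{34}$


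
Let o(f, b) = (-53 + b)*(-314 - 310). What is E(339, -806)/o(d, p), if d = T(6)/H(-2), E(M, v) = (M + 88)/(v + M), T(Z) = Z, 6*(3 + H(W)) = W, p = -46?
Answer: -427/28849392 ≈ -1.4801e-5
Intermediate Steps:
H(W) = -3 + W/6
E(M, v) = (88 + M)/(M + v)
d = -9/5 (d = 6/(-3 + (⅙)*(-2)) = 6/(-3 - ⅓) = 6/(-10/3) = 6*(-3/10) = -9/5 ≈ -1.8000)
o(f, b) = 33072 - 624*b (o(f, b) = (-53 + b)*(-624) = 33072 - 624*b)
E(339, -806)/o(d, p) = ((88 + 339)/(339 - 806))/(33072 - 624*(-46)) = (427/(-467))/(33072 + 28704) = -1/467*427/61776 = -427/467*1/61776 = -427/28849392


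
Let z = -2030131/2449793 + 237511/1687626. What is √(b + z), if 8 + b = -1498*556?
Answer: I*√1581830042881149742932422071222/1378111453806 ≈ 912.63*I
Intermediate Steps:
b = -832896 (b = -8 - 1498*556 = -8 - 832888 = -832896)
z = -2844249073783/4134334361418 (z = -2030131*1/2449793 + 237511*(1/1687626) = -2030131/2449793 + 237511/1687626 = -2844249073783/4134334361418 ≈ -0.68796)
√(b + z) = √(-832896 - 2844249073783/4134334361418) = √(-3443473396536680311/4134334361418) = I*√1581830042881149742932422071222/1378111453806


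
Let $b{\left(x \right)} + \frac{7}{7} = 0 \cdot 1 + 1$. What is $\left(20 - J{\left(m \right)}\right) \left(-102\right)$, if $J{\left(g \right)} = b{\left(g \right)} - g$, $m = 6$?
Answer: $-2652$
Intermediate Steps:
$b{\left(x \right)} = 0$ ($b{\left(x \right)} = -1 + \left(0 \cdot 1 + 1\right) = -1 + \left(0 + 1\right) = -1 + 1 = 0$)
$J{\left(g \right)} = - g$ ($J{\left(g \right)} = 0 - g = - g$)
$\left(20 - J{\left(m \right)}\right) \left(-102\right) = \left(20 - \left(-1\right) 6\right) \left(-102\right) = \left(20 - -6\right) \left(-102\right) = \left(20 + 6\right) \left(-102\right) = 26 \left(-102\right) = -2652$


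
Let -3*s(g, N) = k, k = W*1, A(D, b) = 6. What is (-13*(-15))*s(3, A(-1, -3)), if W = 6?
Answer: -390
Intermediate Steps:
k = 6 (k = 6*1 = 6)
s(g, N) = -2 (s(g, N) = -⅓*6 = -2)
(-13*(-15))*s(3, A(-1, -3)) = -13*(-15)*(-2) = 195*(-2) = -390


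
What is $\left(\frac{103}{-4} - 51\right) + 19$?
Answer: $- \frac{231}{4} \approx -57.75$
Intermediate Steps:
$\left(\frac{103}{-4} - 51\right) + 19 = \left(103 \left(- \frac{1}{4}\right) - 51\right) + 19 = \left(- \frac{103}{4} - 51\right) + 19 = - \frac{307}{4} + 19 = - \frac{231}{4}$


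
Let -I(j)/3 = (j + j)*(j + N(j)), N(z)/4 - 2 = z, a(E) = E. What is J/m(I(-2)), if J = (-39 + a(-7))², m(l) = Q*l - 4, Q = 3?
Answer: -529/19 ≈ -27.842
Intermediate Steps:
N(z) = 8 + 4*z
I(j) = -6*j*(8 + 5*j) (I(j) = -3*(j + j)*(j + (8 + 4*j)) = -3*2*j*(8 + 5*j) = -6*j*(8 + 5*j))
m(l) = -4 + 3*l (m(l) = 3*l - 4 = -4 + 3*l)
J = 2116 (J = (-39 - 7)² = (-46)² = 2116)
J/m(I(-2)) = 2116/(-4 + 3*(-6*(-2)*(8 + 5*(-2)))) = 2116/(-4 + 3*(-6*(-2)*(8 - 10))) = 2116/(-4 + 3*(-6*(-2)*(-2))) = 2116/(-4 + 3*(-24)) = 2116/(-4 - 72) = 2116/(-76) = 2116*(-1/76) = -529/19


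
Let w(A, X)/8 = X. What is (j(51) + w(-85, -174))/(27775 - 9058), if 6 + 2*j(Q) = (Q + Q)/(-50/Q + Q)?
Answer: -1185348/15915689 ≈ -0.074477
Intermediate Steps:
w(A, X) = 8*X
j(Q) = -3 + Q/(Q - 50/Q) (j(Q) = -3 + ((Q + Q)/(-50/Q + Q))/2 = -3 + ((2*Q)/(Q - 50/Q))/2 = -3 + (2*Q/(Q - 50/Q))/2 = -3 + Q/(Q - 50/Q))
(j(51) + w(-85, -174))/(27775 - 9058) = (2*(75 - 1*51²)/(-50 + 51²) + 8*(-174))/(27775 - 9058) = (2*(75 - 1*2601)/(-50 + 2601) - 1392)/18717 = (2*(75 - 2601)/2551 - 1392)*(1/18717) = (2*(1/2551)*(-2526) - 1392)*(1/18717) = (-5052/2551 - 1392)*(1/18717) = -3556044/2551*1/18717 = -1185348/15915689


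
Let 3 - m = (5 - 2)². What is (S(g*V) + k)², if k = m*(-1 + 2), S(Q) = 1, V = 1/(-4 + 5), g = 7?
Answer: 25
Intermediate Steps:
m = -6 (m = 3 - (5 - 2)² = 3 - 1*3² = 3 - 1*9 = 3 - 9 = -6)
V = 1 (V = 1/1 = 1)
k = -6 (k = -6*(-1 + 2) = -6*1 = -6)
(S(g*V) + k)² = (1 - 6)² = (-5)² = 25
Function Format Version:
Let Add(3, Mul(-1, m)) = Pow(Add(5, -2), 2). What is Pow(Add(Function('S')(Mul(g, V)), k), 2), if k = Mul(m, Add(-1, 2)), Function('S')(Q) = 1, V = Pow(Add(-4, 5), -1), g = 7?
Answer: 25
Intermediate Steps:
m = -6 (m = Add(3, Mul(-1, Pow(Add(5, -2), 2))) = Add(3, Mul(-1, Pow(3, 2))) = Add(3, Mul(-1, 9)) = Add(3, -9) = -6)
V = 1 (V = Pow(1, -1) = 1)
k = -6 (k = Mul(-6, Add(-1, 2)) = Mul(-6, 1) = -6)
Pow(Add(Function('S')(Mul(g, V)), k), 2) = Pow(Add(1, -6), 2) = Pow(-5, 2) = 25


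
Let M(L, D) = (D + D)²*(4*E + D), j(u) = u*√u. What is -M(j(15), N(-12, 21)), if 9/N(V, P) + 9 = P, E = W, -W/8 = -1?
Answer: -1179/16 ≈ -73.688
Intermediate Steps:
W = 8 (W = -8*(-1) = 8)
E = 8
N(V, P) = 9/(-9 + P)
j(u) = u^(3/2)
M(L, D) = 4*D²*(32 + D) (M(L, D) = (D + D)²*(4*8 + D) = (2*D)²*(32 + D) = (4*D²)*(32 + D) = 4*D²*(32 + D))
-M(j(15), N(-12, 21)) = -4*(9/(-9 + 21))²*(32 + 9/(-9 + 21)) = -4*(9/12)²*(32 + 9/12) = -4*(9*(1/12))²*(32 + 9*(1/12)) = -4*(¾)²*(32 + ¾) = -4*9*131/(16*4) = -1*1179/16 = -1179/16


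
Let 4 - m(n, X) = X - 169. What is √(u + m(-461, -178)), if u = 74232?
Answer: 3*√8287 ≈ 273.10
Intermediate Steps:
m(n, X) = 173 - X (m(n, X) = 4 - (X - 169) = 4 - (-169 + X) = 4 + (169 - X) = 173 - X)
√(u + m(-461, -178)) = √(74232 + (173 - 1*(-178))) = √(74232 + (173 + 178)) = √(74232 + 351) = √74583 = 3*√8287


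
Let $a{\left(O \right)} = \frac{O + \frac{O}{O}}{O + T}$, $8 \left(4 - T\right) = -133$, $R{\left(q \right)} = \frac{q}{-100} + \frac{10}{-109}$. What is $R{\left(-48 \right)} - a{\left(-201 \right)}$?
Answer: $- \frac{2833306}{3932175} \approx -0.72054$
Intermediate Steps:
$R{\left(q \right)} = - \frac{10}{109} - \frac{q}{100}$ ($R{\left(q \right)} = q \left(- \frac{1}{100}\right) + 10 \left(- \frac{1}{109}\right) = - \frac{q}{100} - \frac{10}{109} = - \frac{10}{109} - \frac{q}{100}$)
$T = \frac{165}{8}$ ($T = 4 - - \frac{133}{8} = 4 + \frac{133}{8} = \frac{165}{8} \approx 20.625$)
$a{\left(O \right)} = \frac{1 + O}{\frac{165}{8} + O}$ ($a{\left(O \right)} = \frac{O + \frac{O}{O}}{O + \frac{165}{8}} = \frac{O + 1}{\frac{165}{8} + O} = \frac{1 + O}{\frac{165}{8} + O}$)
$R{\left(-48 \right)} - a{\left(-201 \right)} = \left(- \frac{10}{109} - - \frac{12}{25}\right) - \frac{8 \left(1 - 201\right)}{165 + 8 \left(-201\right)} = \left(- \frac{10}{109} + \frac{12}{25}\right) - 8 \frac{1}{165 - 1608} \left(-200\right) = \frac{1058}{2725} - 8 \frac{1}{-1443} \left(-200\right) = \frac{1058}{2725} - 8 \left(- \frac{1}{1443}\right) \left(-200\right) = \frac{1058}{2725} - \frac{1600}{1443} = - \frac{2833306}{3932175}$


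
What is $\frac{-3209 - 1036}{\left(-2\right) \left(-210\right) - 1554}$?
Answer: $\frac{1415}{378} \approx 3.7434$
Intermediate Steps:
$\frac{-3209 - 1036}{\left(-2\right) \left(-210\right) - 1554} = - \frac{4245}{420 - 1554} = - \frac{4245}{-1134} = \left(-4245\right) \left(- \frac{1}{1134}\right) = \frac{1415}{378}$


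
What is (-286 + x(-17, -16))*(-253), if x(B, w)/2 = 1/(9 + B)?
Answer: 289685/4 ≈ 72421.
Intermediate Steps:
x(B, w) = 2/(9 + B)
(-286 + x(-17, -16))*(-253) = (-286 + 2/(9 - 17))*(-253) = (-286 + 2/(-8))*(-253) = (-286 + 2*(-⅛))*(-253) = (-286 - ¼)*(-253) = -1145/4*(-253) = 289685/4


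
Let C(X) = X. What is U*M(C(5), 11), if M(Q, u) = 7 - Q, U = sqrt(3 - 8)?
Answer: 2*I*sqrt(5) ≈ 4.4721*I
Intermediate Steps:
U = I*sqrt(5) (U = sqrt(-5) = I*sqrt(5) ≈ 2.2361*I)
U*M(C(5), 11) = (I*sqrt(5))*(7 - 1*5) = (I*sqrt(5))*(7 - 5) = (I*sqrt(5))*2 = 2*I*sqrt(5)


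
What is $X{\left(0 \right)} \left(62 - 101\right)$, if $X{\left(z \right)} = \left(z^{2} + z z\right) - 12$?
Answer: $468$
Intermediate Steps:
$X{\left(z \right)} = -12 + 2 z^{2}$ ($X{\left(z \right)} = \left(z^{2} + z^{2}\right) - 12 = 2 z^{2} - 12 = -12 + 2 z^{2}$)
$X{\left(0 \right)} \left(62 - 101\right) = \left(-12 + 2 \cdot 0^{2}\right) \left(62 - 101\right) = \left(-12 + 2 \cdot 0\right) \left(-39\right) = \left(-12 + 0\right) \left(-39\right) = \left(-12\right) \left(-39\right) = 468$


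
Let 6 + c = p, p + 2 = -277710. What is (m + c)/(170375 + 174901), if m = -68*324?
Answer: -149875/172638 ≈ -0.86815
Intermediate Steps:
p = -277712 (p = -2 - 277710 = -277712)
m = -22032
c = -277718 (c = -6 - 277712 = -277718)
(m + c)/(170375 + 174901) = (-22032 - 277718)/(170375 + 174901) = -299750/345276 = -299750*1/345276 = -149875/172638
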